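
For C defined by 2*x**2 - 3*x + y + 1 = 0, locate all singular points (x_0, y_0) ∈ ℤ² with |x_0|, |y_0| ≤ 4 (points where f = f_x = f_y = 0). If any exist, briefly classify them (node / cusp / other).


No singular points in the scanned grid; C is smooth there.

Compute partial derivatives:
  f_x = 4*x - 3.
  f_y = 1.
f_y = 1 is a nonzero constant, so f_y never vanishes: no point (x, y) can satisfy f = f_x = f_y = 0. In particular no (x, y) ∈ {−4, ..., 4}² is singular; the curve is smooth.


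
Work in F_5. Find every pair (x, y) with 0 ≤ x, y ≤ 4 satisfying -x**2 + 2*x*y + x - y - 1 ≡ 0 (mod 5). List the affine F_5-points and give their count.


Affine F_5-points: {(0, 4), (1, 1), (2, 1), (4, 4)}; count = 4.

For each of the 25 pairs (x, y) ∈ F_5², evaluate f(x, y) mod 5. Record the zeros.
  x = 0: [0↦4, 1↦3, 2↦2, 3↦1, 4↦0]  zeros at y ∈ {4}
  x = 1: [0↦4, 1↦0, 2↦1, 3↦2, 4↦3]  zeros at y ∈ {1}
  x = 2: [0↦2, 1↦0, 2↦3, 3↦1, 4↦4]  zeros at y ∈ {1}
  x = 3: [0↦3, 1↦3, 2↦3, 3↦3, 4↦3]  zeros at y ∈ ∅
  x = 4: [0↦2, 1↦4, 2↦1, 3↦3, 4↦0]  zeros at y ∈ {4}
Collecting zeros: affine points = {(0, 4), (1, 1), (2, 1), (4, 4)}.
Total count |C(F_5)_aff| = 4.


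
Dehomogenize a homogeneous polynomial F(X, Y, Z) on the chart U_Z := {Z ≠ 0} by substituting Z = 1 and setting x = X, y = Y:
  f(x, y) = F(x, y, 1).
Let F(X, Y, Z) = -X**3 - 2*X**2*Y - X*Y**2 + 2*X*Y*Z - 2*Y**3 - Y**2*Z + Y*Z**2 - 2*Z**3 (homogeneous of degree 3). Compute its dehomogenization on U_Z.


f(x, y) = -x**3 - 2*x**2*y - x*y**2 + 2*x*y - 2*y**3 - y**2 + y - 2

On U_Z we set Z = 1. Each monomial c·X^i·Y^j·Z^k in F becomes c·x^i·y^j·1^k = c·x^i·y^j.
Substituting Z = 1: F(X, Y, 1) = -x**3 - 2*x**2*y - x*y**2 + 2*x*y - 2*y**3 - y**2 + y - 2.
Note: deg(f) ≤ deg(F) = 3; strict inequality happens when F is divisible by Z (lost terms).


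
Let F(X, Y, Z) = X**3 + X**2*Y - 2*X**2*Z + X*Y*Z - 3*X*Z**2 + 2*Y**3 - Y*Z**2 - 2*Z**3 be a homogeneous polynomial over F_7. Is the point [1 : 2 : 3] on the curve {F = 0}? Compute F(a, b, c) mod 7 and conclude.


F(1,2,3) ≡ 4 (mod 7); P is NOT on the curve.

Evaluate F(1, 2, 3) term-by-term (mod 7).
  X**3 ↦ 1·1·1·1 = 1
  X**2*Y ↦ 1·1·2·1 = 2
  -2*X**2*Z ↦ -2·1·1·3 = -6
  X*Y*Z ↦ 1·1·2·3 = 6
  -3*X*Z**2 ↦ -3·1·1·9 = -27
  2*Y**3 ↦ 2·1·8·1 = 16
  -Y*Z**2 ↦ -1·1·2·9 = -18
  -2*Z**3 ↦ -2·1·1·27 = -54
Sum: F(1, 2, 3) = (1) + (2) + (-6) + (6) + (-27) + (16) + (-18) + (-54) = -80.
Reducing mod 7: -80 ≡ 4 (mod 7).
Since F(a, b, c) ≡ 4 ≠ 0 (mod 7), P does NOT lie on the curve.


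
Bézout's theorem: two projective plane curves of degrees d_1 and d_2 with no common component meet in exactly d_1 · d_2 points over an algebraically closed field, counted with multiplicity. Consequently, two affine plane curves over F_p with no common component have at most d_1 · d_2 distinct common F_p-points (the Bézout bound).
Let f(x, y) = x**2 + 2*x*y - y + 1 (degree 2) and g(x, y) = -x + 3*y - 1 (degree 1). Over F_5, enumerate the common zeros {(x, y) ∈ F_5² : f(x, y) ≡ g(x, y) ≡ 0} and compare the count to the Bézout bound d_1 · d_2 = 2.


Common zeros: {(3, 3)}; count = 1; Bézout bound = 2.

deg(f) = 2, deg(g) = 1, so Bézout bound = 2.
Scan x ∈ F_5. For each x, list the y ∈ F_5 with f(x, y) ≡ 0 and those with g(x, y) ≡ 0 (mod 5); the common zeros in that column are the intersection.
  x = 0: f ≡ 0 at y ∈ {1}; g ≡ 0 at y ∈ {2}; common: ∅.
  x = 1: f ≡ 0 at y ∈ {3}; g ≡ 0 at y ∈ {4}; common: ∅.
  x = 2: f ≡ 0 at y ∈ {0}; g ≡ 0 at y ∈ {1}; common: ∅.
  x = 3: f ≡ 0 at y ∈ {0, 1, 2, 3, 4}; g ≡ 0 at y ∈ {3}; common: {3}.
  x = 4: f ≡ 0 at y ∈ {4}; g ≡ 0 at y ∈ {0}; common: ∅.
Collecting: common zeros = {(3, 3)}, so the count is 1.
Comparison with the Bézout bound: 1 ≤ 2 = deg(f)·deg(g), as expected for curves with no common component (the affine F_5-count falls short of the bound because intersections may lie at infinity, over extension fields, or carry multiplicity).


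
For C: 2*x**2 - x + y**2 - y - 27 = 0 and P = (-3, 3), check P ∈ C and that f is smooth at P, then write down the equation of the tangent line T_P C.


Tangent line at P: -13*x + 5*y - 54 = 0.

Step 1: f(-3, 3) = 0, so P lies on C.
Step 2: partial derivatives
  f_x(x, y) = 4*x - 1, f_y(x, y) = 2*y - 1.
  f_x(P) = -13, f_y(P) = 5 (gradient nonzero, so P is smooth).
Step 3: tangent line at P: -13·(x − -3) + 5·(y − 3) = 0.
Expanding: -13*x + 5*y - 54 = 0.


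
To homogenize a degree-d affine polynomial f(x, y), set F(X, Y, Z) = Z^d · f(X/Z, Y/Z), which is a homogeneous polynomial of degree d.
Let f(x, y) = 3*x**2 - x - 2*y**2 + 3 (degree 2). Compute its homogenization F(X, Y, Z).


F(X, Y, Z) = 3*X**2 - X*Z - 2*Y**2 + 3*Z**2

deg(f) = 2.
Substitute x = X/Z, y = Y/Z into f, then multiply by Z^2.
  monomial 3·x^2·y^0 ↦ 3·X^2·Y^0·Z^0.
  monomial -1·x^1·y^0 ↦ -1·X^1·Y^0·Z^1.
  monomial -2·x^0·y^2 ↦ -2·X^0·Y^2·Z^0.
  monomial 3·x^0·y^0 ↦ 3·X^0·Y^0·Z^2.
Collecting: F(X, Y, Z) = 3*X**2 - X*Z - 2*Y**2 + 3*Z**2.


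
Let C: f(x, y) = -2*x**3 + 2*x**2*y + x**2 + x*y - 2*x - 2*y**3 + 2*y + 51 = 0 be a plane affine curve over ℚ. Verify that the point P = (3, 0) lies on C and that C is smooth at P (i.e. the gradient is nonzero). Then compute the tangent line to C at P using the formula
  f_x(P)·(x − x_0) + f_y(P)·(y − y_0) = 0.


Tangent line at P: -50*x + 23*y + 150 = 0.

Step 1: f(3, 0) = 0, so P lies on C.
Step 2: partial derivatives
  f_x(x, y) = -6*x**2 + 4*x*y + 2*x + y - 2, f_y(x, y) = 2*x**2 + x - 6*y**2 + 2.
  f_x(P) = -50, f_y(P) = 23 (gradient nonzero, so P is smooth).
Step 3: tangent line at P: -50·(x − 3) + 23·(y − 0) = 0.
Expanding: -50*x + 23*y + 150 = 0.


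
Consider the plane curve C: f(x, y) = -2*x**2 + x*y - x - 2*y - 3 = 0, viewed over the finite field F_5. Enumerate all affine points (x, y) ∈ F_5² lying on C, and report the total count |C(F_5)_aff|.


Affine F_5-points: {(0, 1), (1, 4), (3, 4), (4, 2)}; count = 4.

For each of the 25 pairs (x, y) ∈ F_5², evaluate f(x, y) mod 5. Record the zeros.
  x = 0: [0↦2, 1↦0, 2↦3, 3↦1, 4↦4]  zeros at y ∈ {1}
  x = 1: [0↦4, 1↦3, 2↦2, 3↦1, 4↦0]  zeros at y ∈ {4}
  x = 2: [0↦2, 1↦2, 2↦2, 3↦2, 4↦2]  zeros at y ∈ ∅
  x = 3: [0↦1, 1↦2, 2↦3, 3↦4, 4↦0]  zeros at y ∈ {4}
  x = 4: [0↦1, 1↦3, 2↦0, 3↦2, 4↦4]  zeros at y ∈ {2}
Collecting zeros: affine points = {(0, 1), (1, 4), (3, 4), (4, 2)}.
Total count |C(F_5)_aff| = 4.


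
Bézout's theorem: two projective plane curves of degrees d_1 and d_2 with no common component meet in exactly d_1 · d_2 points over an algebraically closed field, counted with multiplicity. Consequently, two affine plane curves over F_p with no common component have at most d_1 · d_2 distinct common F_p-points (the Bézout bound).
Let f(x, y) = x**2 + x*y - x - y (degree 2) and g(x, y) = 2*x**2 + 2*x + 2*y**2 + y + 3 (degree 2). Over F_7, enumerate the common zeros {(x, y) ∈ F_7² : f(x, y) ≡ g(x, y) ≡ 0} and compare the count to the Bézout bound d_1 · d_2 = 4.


Common zeros: {(1, 0), (1, 3), (2, 5), (3, 4)}; count = 4; Bézout bound = 4.

deg(f) = 2, deg(g) = 2, so Bézout bound = 4.
Scan x ∈ F_7. For each x, list the y ∈ F_7 with f(x, y) ≡ 0 and those with g(x, y) ≡ 0 (mod 7); the common zeros in that column are the intersection.
  x = 0: f ≡ 0 at y ∈ {0}; g ≡ 0 at y ∈ ∅; common: ∅.
  x = 1: f ≡ 0 at y ∈ {0, 1, 2, 3, 4, 5, 6}; g ≡ 0 at y ∈ {0, 3}; common: {0, 3}.
  x = 2: f ≡ 0 at y ∈ {5}; g ≡ 0 at y ∈ {5}; common: {5}.
  x = 3: f ≡ 0 at y ∈ {4}; g ≡ 0 at y ∈ {4, 6}; common: {4}.
  x = 4: f ≡ 0 at y ∈ {3}; g ≡ 0 at y ∈ {5}; common: ∅.
  x = 5: f ≡ 0 at y ∈ {2}; g ≡ 0 at y ∈ {0, 3}; common: ∅.
  x = 6: f ≡ 0 at y ∈ {1}; g ≡ 0 at y ∈ ∅; common: ∅.
Collecting: common zeros = {(1, 0), (1, 3), (2, 5), (3, 4)}, so the count is 4.
Comparison with the Bézout bound: 4 ≤ 4 = deg(f)·deg(g), as expected for curves with no common component (the bound is attained).


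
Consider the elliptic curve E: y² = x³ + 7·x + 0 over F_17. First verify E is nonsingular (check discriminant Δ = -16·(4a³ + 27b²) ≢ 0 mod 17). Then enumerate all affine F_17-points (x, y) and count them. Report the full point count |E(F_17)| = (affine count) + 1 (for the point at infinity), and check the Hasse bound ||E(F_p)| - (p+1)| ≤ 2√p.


Affine points = {(0, 0), (1, 5), (1, 12), (7, 1), (7, 16), (10, 4), (10, 13), (16, 3), (16, 14)}; affine count = 9; |E(F_17)| = 10.

Discriminant check: Δ ∝ 4a³ + 27b² = 4·7³ + 27·0² = 4·343 + 27·0 ≡ 12 (mod 17). Nonzero ⇒ E is nonsingular.
For each x ∈ F_17, compute rhs = x³ + 7·x + 0 mod 17, then count y ∈ F_17 with y² ≡ rhs.
  x = 0: rhs = 0, matching y values: 0 (1 points).
  x = 1: rhs = 8, matching y values: 5, 12 (2 points).
  x = 2: rhs = 5, matching y values: none (0 points).
  x = 3: rhs = 14, matching y values: none (0 points).
  x = 4: rhs = 7, matching y values: none (0 points).
  x = 5: rhs = 7, matching y values: none (0 points).
  x = 6: rhs = 3, matching y values: none (0 points).
  x = 7: rhs = 1, matching y values: 1, 16 (2 points).
  x = 8: rhs = 7, matching y values: none (0 points).
  x = 9: rhs = 10, matching y values: none (0 points).
  x = 10: rhs = 16, matching y values: 4, 13 (2 points).
  x = 11: rhs = 14, matching y values: none (0 points).
  x = 12: rhs = 10, matching y values: none (0 points).
  x = 13: rhs = 10, matching y values: none (0 points).
  x = 14: rhs = 3, matching y values: none (0 points).
  x = 15: rhs = 12, matching y values: none (0 points).
  x = 16: rhs = 9, matching y values: 3, 14 (2 points).
Total affine count: 9.
Full point count |E(F_17)| = 9 + 1 = 10.
Hasse bound: |10 − (17+1)| = |-8| = 8 ≤ 2√17 ≈ 8.2462 ✓.


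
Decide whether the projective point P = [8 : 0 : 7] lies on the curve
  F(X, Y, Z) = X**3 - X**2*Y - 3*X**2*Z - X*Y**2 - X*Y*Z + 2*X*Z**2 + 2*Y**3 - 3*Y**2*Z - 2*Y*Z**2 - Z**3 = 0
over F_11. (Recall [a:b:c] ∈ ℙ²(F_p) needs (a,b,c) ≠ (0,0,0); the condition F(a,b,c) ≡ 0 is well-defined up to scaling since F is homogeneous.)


F(8,0,7) ≡ 5 (mod 11); P is NOT on the curve.

Evaluate F(8, 0, 7) term-by-term (mod 11).
  X**3 ↦ 1·512·1·1 = 512
  -X**2*Y ↦ -1·64·0·1 = 0
  -3*X**2*Z ↦ -3·64·1·7 = -1344
  -X*Y**2 ↦ -1·8·0·1 = 0
  -X*Y*Z ↦ -1·8·0·7 = 0
  2*X*Z**2 ↦ 2·8·1·49 = 784
  2*Y**3 ↦ 2·1·0·1 = 0
  -3*Y**2*Z ↦ -3·1·0·7 = 0
  -2*Y*Z**2 ↦ -2·1·0·49 = 0
  -Z**3 ↦ -1·1·1·343 = -343
Sum: F(8, 0, 7) = (512) + (0) + (-1344) + (0) + (0) + (784) + (0) + (0) + (0) + (-343) = -391.
Reducing mod 11: -391 ≡ 5 (mod 11).
Since F(a, b, c) ≡ 5 ≠ 0 (mod 11), P does NOT lie on the curve.


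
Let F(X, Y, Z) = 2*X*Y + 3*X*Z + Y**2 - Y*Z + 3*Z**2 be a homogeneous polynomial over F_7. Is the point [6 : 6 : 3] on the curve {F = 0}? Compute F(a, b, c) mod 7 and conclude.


F(6,6,3) ≡ 3 (mod 7); P is NOT on the curve.

Evaluate F(6, 6, 3) term-by-term (mod 7).
  2*X*Y ↦ 2·6·6·1 = 72
  3*X*Z ↦ 3·6·1·3 = 54
  Y**2 ↦ 1·1·36·1 = 36
  -Y*Z ↦ -1·1·6·3 = -18
  3*Z**2 ↦ 3·1·1·9 = 27
Sum: F(6, 6, 3) = (72) + (54) + (36) + (-18) + (27) = 171.
Reducing mod 7: 171 ≡ 3 (mod 7).
Since F(a, b, c) ≡ 3 ≠ 0 (mod 7), P does NOT lie on the curve.


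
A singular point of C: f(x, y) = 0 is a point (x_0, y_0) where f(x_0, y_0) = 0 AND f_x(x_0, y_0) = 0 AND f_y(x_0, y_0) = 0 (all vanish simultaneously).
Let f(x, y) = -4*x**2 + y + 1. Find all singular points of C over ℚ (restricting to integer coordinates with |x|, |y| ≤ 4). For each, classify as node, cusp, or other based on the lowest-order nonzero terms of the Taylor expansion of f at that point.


No singular points in the scanned grid; C is smooth there.

Compute partial derivatives:
  f_x = -8*x.
  f_y = 1.
f_y = 1 is a nonzero constant, so f_y never vanishes: no point (x, y) can satisfy f = f_x = f_y = 0. In particular no (x, y) ∈ {−4, ..., 4}² is singular; the curve is smooth.


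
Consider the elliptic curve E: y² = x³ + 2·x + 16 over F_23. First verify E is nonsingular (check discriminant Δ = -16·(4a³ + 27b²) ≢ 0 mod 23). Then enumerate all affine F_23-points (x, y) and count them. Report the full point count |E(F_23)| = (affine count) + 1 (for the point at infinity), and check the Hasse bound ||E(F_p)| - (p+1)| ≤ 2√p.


Affine points = {(0, 4), (0, 19), (3, 7), (3, 16), (5, 6), (5, 17), (9, 2), (9, 21), (10, 1), (10, 22), (11, 9), (11, 14), (13, 10), (13, 13), (16, 2), (16, 21), (17, 8), (17, 15), (19, 6), (19, 17), (20, 11), (20, 12), (21, 2), (21, 21), (22, 6), (22, 17)}; affine count = 26; |E(F_23)| = 27.

Discriminant check: Δ ∝ 4a³ + 27b² = 4·2³ + 27·16² = 4·8 + 27·256 ≡ 21 (mod 23). Nonzero ⇒ E is nonsingular.
For each x ∈ F_23, compute rhs = x³ + 2·x + 16 mod 23, then count y ∈ F_23 with y² ≡ rhs.
  x = 0: rhs = 16, matching y values: 4, 19 (2 points).
  x = 1: rhs = 19, matching y values: none (0 points).
  x = 2: rhs = 5, matching y values: none (0 points).
  x = 3: rhs = 3, matching y values: 7, 16 (2 points).
  x = 4: rhs = 19, matching y values: none (0 points).
  x = 5: rhs = 13, matching y values: 6, 17 (2 points).
  x = 6: rhs = 14, matching y values: none (0 points).
  x = 7: rhs = 5, matching y values: none (0 points).
  x = 8: rhs = 15, matching y values: none (0 points).
  x = 9: rhs = 4, matching y values: 2, 21 (2 points).
  x = 10: rhs = 1, matching y values: 1, 22 (2 points).
  x = 11: rhs = 12, matching y values: 9, 14 (2 points).
  x = 12: rhs = 20, matching y values: none (0 points).
  x = 13: rhs = 8, matching y values: 10, 13 (2 points).
  x = 14: rhs = 5, matching y values: none (0 points).
  x = 15: rhs = 17, matching y values: none (0 points).
  x = 16: rhs = 4, matching y values: 2, 21 (2 points).
  x = 17: rhs = 18, matching y values: 8, 15 (2 points).
  x = 18: rhs = 19, matching y values: none (0 points).
  x = 19: rhs = 13, matching y values: 6, 17 (2 points).
  x = 20: rhs = 6, matching y values: 11, 12 (2 points).
  x = 21: rhs = 4, matching y values: 2, 21 (2 points).
  x = 22: rhs = 13, matching y values: 6, 17 (2 points).
Total affine count: 26.
Full point count |E(F_23)| = 26 + 1 = 27.
Hasse bound: |27 − (23+1)| = |3| = 3 ≤ 2√23 ≈ 9.5917 ✓.


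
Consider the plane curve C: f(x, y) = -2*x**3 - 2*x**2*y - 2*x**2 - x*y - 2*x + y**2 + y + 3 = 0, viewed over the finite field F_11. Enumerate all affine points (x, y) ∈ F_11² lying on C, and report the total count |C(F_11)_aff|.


Affine F_11-points: {(0, 5), (1, 3), (1, 10), (2, 1), (2, 8), (4, 0), (4, 2), (7, 7), (7, 9), (8, 5), (8, 9), (9, 1), (9, 4)}; count = 13.

For each of the 121 pairs (x, y) ∈ F_11², evaluate f(x, y) mod 11. Record the zeros.
  x = 0: [0↦3, 1↦5, 2↦9, 3↦4, 4↦1, 5↦0, 6↦1, 7↦4, 8↦9, 9↦5, 10↦3]  zeros at y ∈ {5}
  x = 1: [0↦8, 1↦7, 2↦8, 3↦0, 4↦5, 5↦1, 6↦10, 7↦10, 8↦1, 9↦5, 10↦0]  zeros at y ∈ {3, 10}
  x = 2: [0↦8, 1↦0, 2↦5, 3↦1, 4↦10, 5↦10, 6↦1, 7↦5, 8↦0, 9↦8, 10↦7]  zeros at y ∈ {1, 8}
  x = 3: [0↦2, 1↦5, 2↦10, 3↦6, 4↦4, 5↦4, 6↦6, 7↦10, 8↦5, 9↦2, 10↦1]  zeros at y ∈ ∅
  x = 4: [0↦0, 1↦10, 2↦0, 3↦3, 4↦8, 5↦4, 6↦2, 7↦2, 8↦4, 9↦8, 10↦3]  zeros at y ∈ {0, 2}
  x = 5: [0↦1, 1↦3, 2↦7, 3↦2, 4↦10, 5↦9, 6↦10, 7↦2, 8↦7, 9↦3, 10↦1]  zeros at y ∈ ∅
  x = 6: [0↦4, 1↦5, 2↦8, 3↦2, 4↦9, 5↦7, 6↦7, 7↦9, 8↦2, 9↦8, 10↦5]  zeros at y ∈ ∅
  x = 7: [0↦8, 1↦4, 2↦2, 3↦2, 4↦4, 5↦8, 6↦3, 7↦0, 8↦10, 9↦0, 10↦3]  zeros at y ∈ {7, 9}
  x = 8: [0↦1, 1↦10, 2↦10, 3↦1, 4↦5, 5↦0, 6↦8, 7↦7, 8↦8, 9↦0, 10↦5]  zeros at y ∈ {5, 9}
  x = 9: [0↦4, 1↦0, 2↦9, 3↦9, 4↦0, 5↦4, 6↦10, 7↦7, 8↦6, 9↦7, 10↦10]  zeros at y ∈ {1, 4}
  x = 10: [0↦5, 1↦6, 2↦9, 3↦3, 4↦10, 5↦8, 6↦8, 7↦10, 8↦3, 9↦9, 10↦6]  zeros at y ∈ ∅
Collecting zeros: affine points = {(0, 5), (1, 3), (1, 10), (2, 1), (2, 8), (4, 0), (4, 2), (7, 7), (7, 9), (8, 5), (8, 9), (9, 1), (9, 4)}.
Total count |C(F_11)_aff| = 13.


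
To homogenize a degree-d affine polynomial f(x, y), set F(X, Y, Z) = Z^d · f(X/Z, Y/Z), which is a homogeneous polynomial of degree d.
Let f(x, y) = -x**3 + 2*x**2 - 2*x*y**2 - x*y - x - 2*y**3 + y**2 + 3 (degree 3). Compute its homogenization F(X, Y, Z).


F(X, Y, Z) = -X**3 + 2*X**2*Z - 2*X*Y**2 - X*Y*Z - X*Z**2 - 2*Y**3 + Y**2*Z + 3*Z**3

deg(f) = 3.
Substitute x = X/Z, y = Y/Z into f, then multiply by Z^3.
  monomial -1·x^3·y^0 ↦ -1·X^3·Y^0·Z^0.
  monomial 2·x^2·y^0 ↦ 2·X^2·Y^0·Z^1.
  monomial -2·x^1·y^2 ↦ -2·X^1·Y^2·Z^0.
  monomial -1·x^1·y^1 ↦ -1·X^1·Y^1·Z^1.
  monomial -1·x^1·y^0 ↦ -1·X^1·Y^0·Z^2.
  monomial -2·x^0·y^3 ↦ -2·X^0·Y^3·Z^0.
  monomial 1·x^0·y^2 ↦ 1·X^0·Y^2·Z^1.
  monomial 3·x^0·y^0 ↦ 3·X^0·Y^0·Z^3.
Collecting: F(X, Y, Z) = -X**3 + 2*X**2*Z - 2*X*Y**2 - X*Y*Z - X*Z**2 - 2*Y**3 + Y**2*Z + 3*Z**3.


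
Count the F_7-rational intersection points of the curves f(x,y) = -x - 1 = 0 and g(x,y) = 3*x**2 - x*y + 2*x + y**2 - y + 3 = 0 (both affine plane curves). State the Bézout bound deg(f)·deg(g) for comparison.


Common zeros: ∅; count = 0; Bézout bound = 2.

deg(f) = 1, deg(g) = 2, so Bézout bound = 2.
Scan x ∈ F_7. For each x, list the y ∈ F_7 with f(x, y) ≡ 0 and those with g(x, y) ≡ 0 (mod 7); the common zeros in that column are the intersection.
  x = 0: f ≡ 0 at y ∈ ∅; g ≡ 0 at y ∈ ∅; common: ∅.
  x = 1: f ≡ 0 at y ∈ ∅; g ≡ 0 at y ∈ {1}; common: ∅.
  x = 2: f ≡ 0 at y ∈ ∅; g ≡ 0 at y ∈ ∅; common: ∅.
  x = 3: f ≡ 0 at y ∈ ∅; g ≡ 0 at y ∈ ∅; common: ∅.
  x = 4: f ≡ 0 at y ∈ ∅; g ≡ 0 at y ∈ ∅; common: ∅.
  x = 5: f ≡ 0 at y ∈ ∅; g ≡ 0 at y ∈ ∅; common: ∅.
  x = 6: f ≡ 0 at y ∈ {0, 1, 2, 3, 4, 5, 6}; g ≡ 0 at y ∈ ∅; common: ∅.
Collecting: common zeros = ∅, so the count is 0.
Comparison with the Bézout bound: 0 ≤ 2 = deg(f)·deg(g), as expected for curves with no common component (the affine F_7-count falls short of the bound because intersections may lie at infinity, over extension fields, or carry multiplicity).


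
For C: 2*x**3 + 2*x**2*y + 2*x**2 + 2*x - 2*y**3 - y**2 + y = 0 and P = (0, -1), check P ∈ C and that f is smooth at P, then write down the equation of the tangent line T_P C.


Tangent line at P: 2*x - 3*y - 3 = 0.

Step 1: f(0, -1) = 0, so P lies on C.
Step 2: partial derivatives
  f_x(x, y) = 6*x**2 + 4*x*y + 4*x + 2, f_y(x, y) = 2*x**2 - 6*y**2 - 2*y + 1.
  f_x(P) = 2, f_y(P) = -3 (gradient nonzero, so P is smooth).
Step 3: tangent line at P: 2·(x − 0) + -3·(y − -1) = 0.
Expanding: 2*x - 3*y - 3 = 0.


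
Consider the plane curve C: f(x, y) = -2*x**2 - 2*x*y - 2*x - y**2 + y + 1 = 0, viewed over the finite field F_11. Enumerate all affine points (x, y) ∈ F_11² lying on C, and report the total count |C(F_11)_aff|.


Affine F_11-points: {(0, 4), (0, 8), (1, 5), (2, 0), (2, 8), (4, 5), (4, 10), (6, 4), (6, 7), (7, 10), (8, 0), (8, 7)}; count = 12.

For each of the 121 pairs (x, y) ∈ F_11², evaluate f(x, y) mod 11. Record the zeros.
  x = 0: [0↦1, 1↦1, 2↦10, 3↦6, 4↦0, 5↦3, 6↦4, 7↦3, 8↦0, 9↦6, 10↦10]  zeros at y ∈ {4, 8}
  x = 1: [0↦8, 1↦6, 2↦2, 3↦7, 4↦10, 5↦0, 6↦10, 7↦7, 8↦2, 9↦6, 10↦8]  zeros at y ∈ {5}
  x = 2: [0↦0, 1↦7, 2↦1, 3↦4, 4↦5, 5↦4, 6↦1, 7↦7, 8↦0, 9↦2, 10↦2]  zeros at y ∈ {0, 8}
  x = 3: [0↦10, 1↦4, 2↦7, 3↦8, 4↦7, 5↦4, 6↦10, 7↦3, 8↦5, 9↦5, 10↦3]  zeros at y ∈ ∅
  x = 4: [0↦5, 1↦8, 2↦9, 3↦8, 4↦5, 5↦0, 6↦4, 7↦6, 8↦6, 9↦4, 10↦0]  zeros at y ∈ {5, 10}
  x = 5: [0↦7, 1↦8, 2↦7, 3↦4, 4↦10, 5↦3, 6↦5, 7↦5, 8↦3, 9↦10, 10↦4]  zeros at y ∈ ∅
  x = 6: [0↦5, 1↦4, 2↦1, 3↦7, 4↦0, 5↦2, 6↦2, 7↦0, 8↦7, 9↦1, 10↦4]  zeros at y ∈ {4, 7}
  x = 7: [0↦10, 1↦7, 2↦2, 3↦6, 4↦8, 5↦8, 6↦6, 7↦2, 8↦7, 9↦10, 10↦0]  zeros at y ∈ {10}
  x = 8: [0↦0, 1↦6, 2↦10, 3↦1, 4↦1, 5↦10, 6↦6, 7↦0, 8↦3, 9↦4, 10↦3]  zeros at y ∈ {0, 7}
  x = 9: [0↦8, 1↦1, 2↦3, 3↦3, 4↦1, 5↦8, 6↦2, 7↦5, 8↦6, 9↦5, 10↦2]  zeros at y ∈ ∅
  x = 10: [0↦1, 1↦3, 2↦3, 3↦1, 4↦8, 5↦2, 6↦5, 7↦6, 8↦5, 9↦2, 10↦8]  zeros at y ∈ ∅
Collecting zeros: affine points = {(0, 4), (0, 8), (1, 5), (2, 0), (2, 8), (4, 5), (4, 10), (6, 4), (6, 7), (7, 10), (8, 0), (8, 7)}.
Total count |C(F_11)_aff| = 12.


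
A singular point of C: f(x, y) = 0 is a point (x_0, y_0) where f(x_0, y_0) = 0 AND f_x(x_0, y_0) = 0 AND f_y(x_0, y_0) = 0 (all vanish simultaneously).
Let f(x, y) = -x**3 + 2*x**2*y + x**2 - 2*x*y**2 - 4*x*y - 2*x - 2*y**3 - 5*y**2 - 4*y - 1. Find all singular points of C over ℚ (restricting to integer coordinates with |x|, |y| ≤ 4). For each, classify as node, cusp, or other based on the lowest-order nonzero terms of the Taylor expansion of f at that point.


Singular points: {(0, -1)}; classification: node.

Compute partial derivatives:
  f_x = -3*x**2 + 4*x*y + 2*x - 2*y**2 - 4*y - 2.
  f_y = 2*x**2 - 4*x*y - 4*x - 6*y**2 - 10*y - 4.
Scan x_0 ∈ {−4, ..., 4}. For each x_0, f_y(x_0, y) is a polynomial in y; find its integer roots y ∈ {−4, ..., 4}, then test f_x and f at those candidates.
  x = -4: f_y(-4, y) = -6*y**2 + 6*y + 44; no integer root y with |y| ≤ 4.
  x = -3: f_y(-3, y) = -6*y**2 + 2*y + 26; no integer root y with |y| ≤ 4.
  x = -2: f_y(-2, y) = -6*y**2 - 2*y + 12; no integer root y with |y| ≤ 4.
  x = -1: f_y(-1, y) = -6*y**2 - 6*y + 2; no integer root y with |y| ≤ 4.
  x = 0: f_y(0, y) = -6*y**2 - 10*y - 4; vanishes at y ∈ {-1}. (0, -1): f_x = 0, f = 0 — SINGULAR.
  x = 1: f_y(1, y) = -6*y**2 - 14*y - 6; no integer root y with |y| ≤ 4.
  x = 2: f_y(2, y) = -6*y**2 - 18*y - 4; no integer root y with |y| ≤ 4.
  x = 3: f_y(3, y) = -6*y**2 - 22*y + 2; no integer root y with |y| ≤ 4.
  x = 4: f_y(4, y) = -6*y**2 - 26*y + 12; no integer root y with |y| ≤ 4.
Only singular point on the grid: (0, -1).
Classify: substitute x = 0 + u, y = -1 + v and expand: f = -u**3 + 2*u**2*v - u**2 - 2*u*v**2 - 2*v**3 + v**2.
No constant or linear terms (consistent with a singular point). Quadratic part: -u**2 + v**2. Cubic part: -u**3 + 2*u**2*v - 2*u*v**2 - 2*v**3.
The quadratic part v**2 - u**2 = (v − u)(v + u) splits into two distinct linear factors, so there are two distinct tangent lines y − -1 = ±(x − 0) — this is a node (ordinary double point).
Classification: node.


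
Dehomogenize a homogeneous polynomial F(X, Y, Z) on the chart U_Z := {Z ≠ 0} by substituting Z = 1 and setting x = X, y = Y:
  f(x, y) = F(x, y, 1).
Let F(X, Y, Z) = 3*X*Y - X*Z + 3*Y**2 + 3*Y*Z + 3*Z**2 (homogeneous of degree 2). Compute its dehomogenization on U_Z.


f(x, y) = 3*x*y - x + 3*y**2 + 3*y + 3

On U_Z we set Z = 1. Each monomial c·X^i·Y^j·Z^k in F becomes c·x^i·y^j·1^k = c·x^i·y^j.
Substituting Z = 1: F(X, Y, 1) = 3*x*y - x + 3*y**2 + 3*y + 3.
Note: deg(f) ≤ deg(F) = 2; strict inequality happens when F is divisible by Z (lost terms).


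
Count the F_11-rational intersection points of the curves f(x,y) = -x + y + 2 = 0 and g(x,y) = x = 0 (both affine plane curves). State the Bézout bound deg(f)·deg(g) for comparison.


Common zeros: {(0, 9)}; count = 1; Bézout bound = 1.

deg(f) = 1, deg(g) = 1, so Bézout bound = 1.
Scan x ∈ F_11. For each x, list the y ∈ F_11 with f(x, y) ≡ 0 and those with g(x, y) ≡ 0 (mod 11); the common zeros in that column are the intersection.
  x = 0: f ≡ 0 at y ∈ {9}; g ≡ 0 at y ∈ {0, 1, 2, 3, 4, 5, 6, 7, 8, 9, 10}; common: {9}.
  x = 1: f ≡ 0 at y ∈ {10}; g ≡ 0 at y ∈ ∅; common: ∅.
  x = 2: f ≡ 0 at y ∈ {0}; g ≡ 0 at y ∈ ∅; common: ∅.
  x = 3: f ≡ 0 at y ∈ {1}; g ≡ 0 at y ∈ ∅; common: ∅.
  x = 4: f ≡ 0 at y ∈ {2}; g ≡ 0 at y ∈ ∅; common: ∅.
  x = 5: f ≡ 0 at y ∈ {3}; g ≡ 0 at y ∈ ∅; common: ∅.
  x = 6: f ≡ 0 at y ∈ {4}; g ≡ 0 at y ∈ ∅; common: ∅.
  x = 7: f ≡ 0 at y ∈ {5}; g ≡ 0 at y ∈ ∅; common: ∅.
  x = 8: f ≡ 0 at y ∈ {6}; g ≡ 0 at y ∈ ∅; common: ∅.
  x = 9: f ≡ 0 at y ∈ {7}; g ≡ 0 at y ∈ ∅; common: ∅.
  x = 10: f ≡ 0 at y ∈ {8}; g ≡ 0 at y ∈ ∅; common: ∅.
Collecting: common zeros = {(0, 9)}, so the count is 1.
Comparison with the Bézout bound: 1 ≤ 1 = deg(f)·deg(g), as expected for curves with no common component (the bound is attained).


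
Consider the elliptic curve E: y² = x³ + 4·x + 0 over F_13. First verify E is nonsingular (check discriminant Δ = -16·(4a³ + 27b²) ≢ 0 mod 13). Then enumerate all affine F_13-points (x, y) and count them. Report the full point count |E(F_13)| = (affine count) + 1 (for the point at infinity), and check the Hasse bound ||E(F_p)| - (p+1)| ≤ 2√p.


Affine points = {(0, 0), (2, 4), (2, 9), (3, 0), (10, 0), (11, 6), (11, 7)}; affine count = 7; |E(F_13)| = 8.

Discriminant check: Δ ∝ 4a³ + 27b² = 4·4³ + 27·0² = 4·64 + 27·0 ≡ 9 (mod 13). Nonzero ⇒ E is nonsingular.
For each x ∈ F_13, compute rhs = x³ + 4·x + 0 mod 13, then count y ∈ F_13 with y² ≡ rhs.
  x = 0: rhs = 0, matching y values: 0 (1 points).
  x = 1: rhs = 5, matching y values: none (0 points).
  x = 2: rhs = 3, matching y values: 4, 9 (2 points).
  x = 3: rhs = 0, matching y values: 0 (1 points).
  x = 4: rhs = 2, matching y values: none (0 points).
  x = 5: rhs = 2, matching y values: none (0 points).
  x = 6: rhs = 6, matching y values: none (0 points).
  x = 7: rhs = 7, matching y values: none (0 points).
  x = 8: rhs = 11, matching y values: none (0 points).
  x = 9: rhs = 11, matching y values: none (0 points).
  x = 10: rhs = 0, matching y values: 0 (1 points).
  x = 11: rhs = 10, matching y values: 6, 7 (2 points).
  x = 12: rhs = 8, matching y values: none (0 points).
Total affine count: 7.
Full point count |E(F_13)| = 7 + 1 = 8.
Hasse bound: |8 − (13+1)| = |-6| = 6 ≤ 2√13 ≈ 7.2111 ✓.


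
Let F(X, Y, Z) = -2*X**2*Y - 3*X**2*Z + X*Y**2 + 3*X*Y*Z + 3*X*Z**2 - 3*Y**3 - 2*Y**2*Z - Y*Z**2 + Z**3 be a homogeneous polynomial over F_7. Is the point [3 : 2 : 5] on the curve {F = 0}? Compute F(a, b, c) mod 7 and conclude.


F(3,2,5) ≡ 6 (mod 7); P is NOT on the curve.

Evaluate F(3, 2, 5) term-by-term (mod 7).
  -2*X**2*Y ↦ -2·9·2·1 = -36
  -3*X**2*Z ↦ -3·9·1·5 = -135
  X*Y**2 ↦ 1·3·4·1 = 12
  3*X*Y*Z ↦ 3·3·2·5 = 90
  3*X*Z**2 ↦ 3·3·1·25 = 225
  -3*Y**3 ↦ -3·1·8·1 = -24
  -2*Y**2*Z ↦ -2·1·4·5 = -40
  -Y*Z**2 ↦ -1·1·2·25 = -50
  Z**3 ↦ 1·1·1·125 = 125
Sum: F(3, 2, 5) = (-36) + (-135) + (12) + (90) + (225) + (-24) + (-40) + (-50) + (125) = 167.
Reducing mod 7: 167 ≡ 6 (mod 7).
Since F(a, b, c) ≡ 6 ≠ 0 (mod 7), P does NOT lie on the curve.


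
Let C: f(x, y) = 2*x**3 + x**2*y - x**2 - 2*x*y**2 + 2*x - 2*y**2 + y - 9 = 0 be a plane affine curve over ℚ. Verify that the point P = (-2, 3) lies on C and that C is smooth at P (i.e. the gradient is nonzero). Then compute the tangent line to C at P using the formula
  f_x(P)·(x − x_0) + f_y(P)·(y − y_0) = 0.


Tangent line at P: 17*y - 51 = 0.

Step 1: f(-2, 3) = 0, so P lies on C.
Step 2: partial derivatives
  f_x(x, y) = 6*x**2 + 2*x*y - 2*x - 2*y**2 + 2, f_y(x, y) = x**2 - 4*x*y - 4*y + 1.
  f_x(P) = 0, f_y(P) = 17 (gradient nonzero, so P is smooth).
Step 3: tangent line at P: 0·(x − -2) + 17·(y − 3) = 0.
Expanding: 17*y - 51 = 0.


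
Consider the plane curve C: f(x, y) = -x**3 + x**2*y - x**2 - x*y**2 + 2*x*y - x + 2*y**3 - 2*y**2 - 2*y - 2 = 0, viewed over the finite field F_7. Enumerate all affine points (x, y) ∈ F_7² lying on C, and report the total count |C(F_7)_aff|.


Affine F_7-points: {(0, 3), (1, 5), (2, 6), (3, 3), (6, 3)}; count = 5.

For each of the 49 pairs (x, y) ∈ F_7², evaluate f(x, y) mod 7. Record the zeros.
  x = 0: [0↦5, 1↦3, 2↦2, 3↦0, 4↦2, 5↦6, 6↦3]  zeros at y ∈ {3}
  x = 1: [0↦2, 1↦2, 2↦1, 3↦4, 4↦2, 5↦0, 6↦3]  zeros at y ∈ {5}
  x = 2: [0↦5, 1↦2, 2↦3, 3↦6, 4↦2, 5↦3, 6↦0]  zeros at y ∈ {6}
  x = 3: [0↦1, 1↦4, 2↦2, 3↦0, 4↦3, 5↦2, 6↦2]  zeros at y ∈ {3}
  x = 4: [0↦5, 1↦2, 2↦6, 3↦1, 4↦6, 5↦5, 6↦3]  zeros at y ∈ ∅
  x = 5: [0↦4, 1↦4, 2↦2, 3↦3, 4↦5, 5↦6, 6↦4]  zeros at y ∈ ∅
  x = 6: [0↦6, 1↦4, 2↦5, 3↦0, 4↦1, 5↦6, 6↦6]  zeros at y ∈ {3}
Collecting zeros: affine points = {(0, 3), (1, 5), (2, 6), (3, 3), (6, 3)}.
Total count |C(F_7)_aff| = 5.


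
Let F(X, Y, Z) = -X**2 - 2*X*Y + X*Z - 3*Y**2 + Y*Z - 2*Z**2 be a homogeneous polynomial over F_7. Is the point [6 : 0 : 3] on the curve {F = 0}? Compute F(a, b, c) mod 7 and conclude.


F(6,0,3) ≡ 6 (mod 7); P is NOT on the curve.

Evaluate F(6, 0, 3) term-by-term (mod 7).
  -X**2 ↦ -1·36·1·1 = -36
  -2*X*Y ↦ -2·6·0·1 = 0
  X*Z ↦ 1·6·1·3 = 18
  -3*Y**2 ↦ -3·1·0·1 = 0
  Y*Z ↦ 1·1·0·3 = 0
  -2*Z**2 ↦ -2·1·1·9 = -18
Sum: F(6, 0, 3) = (-36) + (0) + (18) + (0) + (0) + (-18) = -36.
Reducing mod 7: -36 ≡ 6 (mod 7).
Since F(a, b, c) ≡ 6 ≠ 0 (mod 7), P does NOT lie on the curve.


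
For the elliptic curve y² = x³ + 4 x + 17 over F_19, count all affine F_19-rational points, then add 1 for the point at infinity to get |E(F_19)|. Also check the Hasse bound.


Affine points = {(0, 6), (0, 13), (11, 9), (11, 10), (12, 8), (12, 11), (13, 9), (13, 10), (14, 9), (14, 10), (16, 4), (16, 15), (17, 1), (17, 18)}; affine count = 14; |E(F_19)| = 15.

Discriminant check: Δ ∝ 4a³ + 27b² = 4·4³ + 27·17² = 4·64 + 27·289 ≡ 3 (mod 19). Nonzero ⇒ E is nonsingular.
For each x ∈ F_19, compute rhs = x³ + 4·x + 17 mod 19, then count y ∈ F_19 with y² ≡ rhs.
  x = 0: rhs = 17, matching y values: 6, 13 (2 points).
  x = 1: rhs = 3, matching y values: none (0 points).
  x = 2: rhs = 14, matching y values: none (0 points).
  x = 3: rhs = 18, matching y values: none (0 points).
  x = 4: rhs = 2, matching y values: none (0 points).
  x = 5: rhs = 10, matching y values: none (0 points).
  x = 6: rhs = 10, matching y values: none (0 points).
  x = 7: rhs = 8, matching y values: none (0 points).
  x = 8: rhs = 10, matching y values: none (0 points).
  x = 9: rhs = 3, matching y values: none (0 points).
  x = 10: rhs = 12, matching y values: none (0 points).
  x = 11: rhs = 5, matching y values: 9, 10 (2 points).
  x = 12: rhs = 7, matching y values: 8, 11 (2 points).
  x = 13: rhs = 5, matching y values: 9, 10 (2 points).
  x = 14: rhs = 5, matching y values: 9, 10 (2 points).
  x = 15: rhs = 13, matching y values: none (0 points).
  x = 16: rhs = 16, matching y values: 4, 15 (2 points).
  x = 17: rhs = 1, matching y values: 1, 18 (2 points).
  x = 18: rhs = 12, matching y values: none (0 points).
Total affine count: 14.
Full point count |E(F_19)| = 14 + 1 = 15.
Hasse bound: |15 − (19+1)| = |-5| = 5 ≤ 2√19 ≈ 8.7178 ✓.


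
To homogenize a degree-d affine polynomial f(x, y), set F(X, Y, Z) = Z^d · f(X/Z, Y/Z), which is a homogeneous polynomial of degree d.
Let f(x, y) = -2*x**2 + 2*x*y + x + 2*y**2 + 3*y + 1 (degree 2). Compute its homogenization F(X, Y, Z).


F(X, Y, Z) = -2*X**2 + 2*X*Y + X*Z + 2*Y**2 + 3*Y*Z + Z**2

deg(f) = 2.
Substitute x = X/Z, y = Y/Z into f, then multiply by Z^2.
  monomial -2·x^2·y^0 ↦ -2·X^2·Y^0·Z^0.
  monomial 2·x^1·y^1 ↦ 2·X^1·Y^1·Z^0.
  monomial 1·x^1·y^0 ↦ 1·X^1·Y^0·Z^1.
  monomial 2·x^0·y^2 ↦ 2·X^0·Y^2·Z^0.
  monomial 3·x^0·y^1 ↦ 3·X^0·Y^1·Z^1.
  monomial 1·x^0·y^0 ↦ 1·X^0·Y^0·Z^2.
Collecting: F(X, Y, Z) = -2*X**2 + 2*X*Y + X*Z + 2*Y**2 + 3*Y*Z + Z**2.


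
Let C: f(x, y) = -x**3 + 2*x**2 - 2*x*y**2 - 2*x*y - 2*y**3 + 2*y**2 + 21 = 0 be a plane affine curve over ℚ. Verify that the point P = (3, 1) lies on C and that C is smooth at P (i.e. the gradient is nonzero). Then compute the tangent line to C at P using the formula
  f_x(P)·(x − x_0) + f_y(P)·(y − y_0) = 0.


Tangent line at P: -19*x - 20*y + 77 = 0.

Step 1: f(3, 1) = 0, so P lies on C.
Step 2: partial derivatives
  f_x(x, y) = -3*x**2 + 4*x - 2*y**2 - 2*y, f_y(x, y) = -4*x*y - 2*x - 6*y**2 + 4*y.
  f_x(P) = -19, f_y(P) = -20 (gradient nonzero, so P is smooth).
Step 3: tangent line at P: -19·(x − 3) + -20·(y − 1) = 0.
Expanding: -19*x - 20*y + 77 = 0.


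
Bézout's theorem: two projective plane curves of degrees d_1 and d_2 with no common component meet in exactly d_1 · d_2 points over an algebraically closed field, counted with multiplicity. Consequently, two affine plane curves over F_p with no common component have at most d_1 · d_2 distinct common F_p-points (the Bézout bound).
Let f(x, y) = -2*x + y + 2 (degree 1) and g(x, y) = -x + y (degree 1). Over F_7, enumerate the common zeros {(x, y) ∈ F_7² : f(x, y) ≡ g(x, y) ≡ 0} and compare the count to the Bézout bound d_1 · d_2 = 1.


Common zeros: {(2, 2)}; count = 1; Bézout bound = 1.

deg(f) = 1, deg(g) = 1, so Bézout bound = 1.
Scan x ∈ F_7. For each x, list the y ∈ F_7 with f(x, y) ≡ 0 and those with g(x, y) ≡ 0 (mod 7); the common zeros in that column are the intersection.
  x = 0: f ≡ 0 at y ∈ {5}; g ≡ 0 at y ∈ {0}; common: ∅.
  x = 1: f ≡ 0 at y ∈ {0}; g ≡ 0 at y ∈ {1}; common: ∅.
  x = 2: f ≡ 0 at y ∈ {2}; g ≡ 0 at y ∈ {2}; common: {2}.
  x = 3: f ≡ 0 at y ∈ {4}; g ≡ 0 at y ∈ {3}; common: ∅.
  x = 4: f ≡ 0 at y ∈ {6}; g ≡ 0 at y ∈ {4}; common: ∅.
  x = 5: f ≡ 0 at y ∈ {1}; g ≡ 0 at y ∈ {5}; common: ∅.
  x = 6: f ≡ 0 at y ∈ {3}; g ≡ 0 at y ∈ {6}; common: ∅.
Collecting: common zeros = {(2, 2)}, so the count is 1.
Comparison with the Bézout bound: 1 ≤ 1 = deg(f)·deg(g), as expected for curves with no common component (the bound is attained).


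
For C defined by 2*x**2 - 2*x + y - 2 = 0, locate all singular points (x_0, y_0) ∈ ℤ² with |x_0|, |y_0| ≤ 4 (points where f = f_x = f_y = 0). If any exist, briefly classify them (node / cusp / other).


No singular points in the scanned grid; C is smooth there.

Compute partial derivatives:
  f_x = 4*x - 2.
  f_y = 1.
f_y = 1 is a nonzero constant, so f_y never vanishes: no point (x, y) can satisfy f = f_x = f_y = 0. In particular no (x, y) ∈ {−4, ..., 4}² is singular; the curve is smooth.


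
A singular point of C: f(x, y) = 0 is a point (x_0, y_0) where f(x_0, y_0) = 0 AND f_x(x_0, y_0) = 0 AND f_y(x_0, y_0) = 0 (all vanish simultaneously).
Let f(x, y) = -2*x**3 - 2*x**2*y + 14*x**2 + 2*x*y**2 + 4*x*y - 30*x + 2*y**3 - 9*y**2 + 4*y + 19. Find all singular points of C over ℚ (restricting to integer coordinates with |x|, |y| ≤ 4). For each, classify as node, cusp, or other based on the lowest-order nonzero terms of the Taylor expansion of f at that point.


Singular points: {(2, 1)}; classification: cusp.

Compute partial derivatives:
  f_x = -6*x**2 - 4*x*y + 28*x + 2*y**2 + 4*y - 30.
  f_y = -2*x**2 + 4*x*y + 4*x + 6*y**2 - 18*y + 4.
Scan x_0 ∈ {−4, ..., 4}. For each x_0, f_y(x_0, y) is a polynomial in y; find its integer roots y ∈ {−4, ..., 4}, then test f_x and f at those candidates.
  x = -4: f_y(-4, y) = 6*y**2 - 34*y - 44; no integer root y with |y| ≤ 4.
  x = -3: f_y(-3, y) = 6*y**2 - 30*y - 26; no integer root y with |y| ≤ 4.
  x = -2: f_y(-2, y) = 6*y**2 - 26*y - 12; no integer root y with |y| ≤ 4.
  x = -1: f_y(-1, y) = 6*y**2 - 22*y - 2; no integer root y with |y| ≤ 4.
  x = 0: f_y(0, y) = 6*y**2 - 18*y + 4; no integer root y with |y| ≤ 4.
  x = 1: f_y(1, y) = 6*y**2 - 14*y + 6; no integer root y with |y| ≤ 4.
  x = 2: f_y(2, y) = 6*y**2 - 10*y + 4; vanishes at y ∈ {1}. (2, 1): f_x = 0, f = 0 — SINGULAR.
  x = 3: f_y(3, y) = 6*y**2 - 6*y - 2; no integer root y with |y| ≤ 4.
  x = 4: f_y(4, y) = 6*y**2 - 2*y - 12; no integer root y with |y| ≤ 4.
Only singular point on the grid: (2, 1).
Classify: substitute x = 2 + u, y = 1 + v and expand: f = -2*u**3 - 2*u**2*v + 2*u*v**2 + 2*v**3 + v**2.
No constant or linear terms (consistent with a singular point). Quadratic part: v**2. Cubic part: -2*u**3 - 2*u**2*v + 2*u*v**2 + 2*v**3.
The quadratic part v**2 is a perfect square, so there is a single (double) tangent line v = 0, i.e. y = 1. Restricting the cubic part to that line (v = 0) leaves -2*u**3 ≠ 0, so f is not divisible by v and the branch is v² ≈ 2*u**3 to lowest order — this is a cusp.
Classification: cusp.


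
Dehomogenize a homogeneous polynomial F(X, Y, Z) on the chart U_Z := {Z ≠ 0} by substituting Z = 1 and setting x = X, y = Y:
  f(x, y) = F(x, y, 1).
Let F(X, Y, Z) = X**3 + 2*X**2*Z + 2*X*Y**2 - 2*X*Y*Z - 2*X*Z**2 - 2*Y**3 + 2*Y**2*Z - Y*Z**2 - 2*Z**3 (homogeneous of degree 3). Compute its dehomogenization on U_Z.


f(x, y) = x**3 + 2*x**2 + 2*x*y**2 - 2*x*y - 2*x - 2*y**3 + 2*y**2 - y - 2

On U_Z we set Z = 1. Each monomial c·X^i·Y^j·Z^k in F becomes c·x^i·y^j·1^k = c·x^i·y^j.
Substituting Z = 1: F(X, Y, 1) = x**3 + 2*x**2 + 2*x*y**2 - 2*x*y - 2*x - 2*y**3 + 2*y**2 - y - 2.
Note: deg(f) ≤ deg(F) = 3; strict inequality happens when F is divisible by Z (lost terms).


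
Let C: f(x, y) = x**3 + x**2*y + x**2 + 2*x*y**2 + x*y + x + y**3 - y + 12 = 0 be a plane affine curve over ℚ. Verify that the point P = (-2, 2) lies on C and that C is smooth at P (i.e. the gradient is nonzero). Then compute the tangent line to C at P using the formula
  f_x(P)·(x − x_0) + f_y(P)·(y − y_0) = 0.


Tangent line at P: 11*x - 3*y + 28 = 0.

Step 1: f(-2, 2) = 0, so P lies on C.
Step 2: partial derivatives
  f_x(x, y) = 3*x**2 + 2*x*y + 2*x + 2*y**2 + y + 1, f_y(x, y) = x**2 + 4*x*y + x + 3*y**2 - 1.
  f_x(P) = 11, f_y(P) = -3 (gradient nonzero, so P is smooth).
Step 3: tangent line at P: 11·(x − -2) + -3·(y − 2) = 0.
Expanding: 11*x - 3*y + 28 = 0.


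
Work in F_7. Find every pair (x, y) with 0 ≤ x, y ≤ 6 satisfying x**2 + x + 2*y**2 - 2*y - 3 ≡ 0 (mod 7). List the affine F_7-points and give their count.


Affine F_7-points: {(0, 4), (2, 2), (2, 6), (3, 3), (3, 5), (4, 2), (4, 6), (6, 4)}; count = 8.

For each of the 49 pairs (x, y) ∈ F_7², evaluate f(x, y) mod 7. Record the zeros.
  x = 0: [0↦4, 1↦4, 2↦1, 3↦2, 4↦0, 5↦2, 6↦1]  zeros at y ∈ {4}
  x = 1: [0↦6, 1↦6, 2↦3, 3↦4, 4↦2, 5↦4, 6↦3]  zeros at y ∈ ∅
  x = 2: [0↦3, 1↦3, 2↦0, 3↦1, 4↦6, 5↦1, 6↦0]  zeros at y ∈ {2, 6}
  x = 3: [0↦2, 1↦2, 2↦6, 3↦0, 4↦5, 5↦0, 6↦6]  zeros at y ∈ {3, 5}
  x = 4: [0↦3, 1↦3, 2↦0, 3↦1, 4↦6, 5↦1, 6↦0]  zeros at y ∈ {2, 6}
  x = 5: [0↦6, 1↦6, 2↦3, 3↦4, 4↦2, 5↦4, 6↦3]  zeros at y ∈ ∅
  x = 6: [0↦4, 1↦4, 2↦1, 3↦2, 4↦0, 5↦2, 6↦1]  zeros at y ∈ {4}
Collecting zeros: affine points = {(0, 4), (2, 2), (2, 6), (3, 3), (3, 5), (4, 2), (4, 6), (6, 4)}.
Total count |C(F_7)_aff| = 8.


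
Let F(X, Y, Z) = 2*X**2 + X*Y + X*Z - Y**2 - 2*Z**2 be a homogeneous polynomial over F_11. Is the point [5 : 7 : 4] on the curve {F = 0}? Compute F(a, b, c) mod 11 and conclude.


F(5,7,4) ≡ 2 (mod 11); P is NOT on the curve.

Evaluate F(5, 7, 4) term-by-term (mod 11).
  2*X**2 ↦ 2·25·1·1 = 50
  X*Y ↦ 1·5·7·1 = 35
  X*Z ↦ 1·5·1·4 = 20
  -Y**2 ↦ -1·1·49·1 = -49
  -2*Z**2 ↦ -2·1·1·16 = -32
Sum: F(5, 7, 4) = (50) + (35) + (20) + (-49) + (-32) = 24.
Reducing mod 11: 24 ≡ 2 (mod 11).
Since F(a, b, c) ≡ 2 ≠ 0 (mod 11), P does NOT lie on the curve.


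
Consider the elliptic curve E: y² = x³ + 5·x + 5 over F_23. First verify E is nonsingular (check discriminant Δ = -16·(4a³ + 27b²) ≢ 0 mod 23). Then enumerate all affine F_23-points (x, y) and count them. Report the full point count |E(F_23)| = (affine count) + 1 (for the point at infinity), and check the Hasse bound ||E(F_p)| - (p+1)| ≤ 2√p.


Affine points = {(2, 0), (3, 1), (3, 22), (13, 6), (13, 17), (14, 6), (14, 17), (16, 8), (16, 15), (17, 9), (17, 14), (18, 4), (18, 19), (19, 6), (19, 17), (20, 3), (20, 20)}; affine count = 17; |E(F_23)| = 18.

Discriminant check: Δ ∝ 4a³ + 27b² = 4·5³ + 27·5² = 4·125 + 27·25 ≡ 2 (mod 23). Nonzero ⇒ E is nonsingular.
For each x ∈ F_23, compute rhs = x³ + 5·x + 5 mod 23, then count y ∈ F_23 with y² ≡ rhs.
  x = 0: rhs = 5, matching y values: none (0 points).
  x = 1: rhs = 11, matching y values: none (0 points).
  x = 2: rhs = 0, matching y values: 0 (1 points).
  x = 3: rhs = 1, matching y values: 1, 22 (2 points).
  x = 4: rhs = 20, matching y values: none (0 points).
  x = 5: rhs = 17, matching y values: none (0 points).
  x = 6: rhs = 21, matching y values: none (0 points).
  x = 7: rhs = 15, matching y values: none (0 points).
  x = 8: rhs = 5, matching y values: none (0 points).
  x = 9: rhs = 20, matching y values: none (0 points).
  x = 10: rhs = 20, matching y values: none (0 points).
  x = 11: rhs = 11, matching y values: none (0 points).
  x = 12: rhs = 22, matching y values: none (0 points).
  x = 13: rhs = 13, matching y values: 6, 17 (2 points).
  x = 14: rhs = 13, matching y values: 6, 17 (2 points).
  x = 15: rhs = 5, matching y values: none (0 points).
  x = 16: rhs = 18, matching y values: 8, 15 (2 points).
  x = 17: rhs = 12, matching y values: 9, 14 (2 points).
  x = 18: rhs = 16, matching y values: 4, 19 (2 points).
  x = 19: rhs = 13, matching y values: 6, 17 (2 points).
  x = 20: rhs = 9, matching y values: 3, 20 (2 points).
  x = 21: rhs = 10, matching y values: none (0 points).
  x = 22: rhs = 22, matching y values: none (0 points).
Total affine count: 17.
Full point count |E(F_23)| = 17 + 1 = 18.
Hasse bound: |18 − (23+1)| = |-6| = 6 ≤ 2√23 ≈ 9.5917 ✓.
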